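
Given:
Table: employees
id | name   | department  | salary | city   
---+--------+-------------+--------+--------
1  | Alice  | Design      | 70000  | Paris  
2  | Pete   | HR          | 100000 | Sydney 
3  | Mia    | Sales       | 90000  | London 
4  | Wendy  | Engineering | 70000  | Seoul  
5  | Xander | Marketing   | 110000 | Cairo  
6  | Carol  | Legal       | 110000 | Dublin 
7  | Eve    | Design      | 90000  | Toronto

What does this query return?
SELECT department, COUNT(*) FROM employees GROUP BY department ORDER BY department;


Assigning each row to its department group:
  Alice -> Design
  Pete -> HR
  Mia -> Sales
  Wendy -> Engineering
  Xander -> Marketing
  Carol -> Legal
  Eve -> Design


6 groups:
Design, 2
Engineering, 1
HR, 1
Legal, 1
Marketing, 1
Sales, 1


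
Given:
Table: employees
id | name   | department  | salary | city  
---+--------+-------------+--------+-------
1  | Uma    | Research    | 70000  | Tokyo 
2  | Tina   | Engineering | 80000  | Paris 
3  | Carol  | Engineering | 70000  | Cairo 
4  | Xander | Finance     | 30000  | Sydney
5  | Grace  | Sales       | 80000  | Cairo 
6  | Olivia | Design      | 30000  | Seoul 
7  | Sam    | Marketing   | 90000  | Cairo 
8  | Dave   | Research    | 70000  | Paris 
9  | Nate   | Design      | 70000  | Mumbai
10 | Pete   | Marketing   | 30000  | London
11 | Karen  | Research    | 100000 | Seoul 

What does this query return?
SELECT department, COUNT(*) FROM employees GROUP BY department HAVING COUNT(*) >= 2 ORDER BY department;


Groups with count >= 2:
  Design: 2 -> PASS
  Engineering: 2 -> PASS
  Marketing: 2 -> PASS
  Research: 3 -> PASS
  Finance: 1 -> filtered out
  Sales: 1 -> filtered out


4 groups:
Design, 2
Engineering, 2
Marketing, 2
Research, 3


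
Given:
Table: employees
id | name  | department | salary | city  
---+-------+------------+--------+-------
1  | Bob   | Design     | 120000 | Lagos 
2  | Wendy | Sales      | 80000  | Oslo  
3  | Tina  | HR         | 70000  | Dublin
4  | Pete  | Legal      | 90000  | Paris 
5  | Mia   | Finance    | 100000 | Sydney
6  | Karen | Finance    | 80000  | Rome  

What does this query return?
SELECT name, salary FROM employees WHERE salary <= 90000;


Filtering: salary <= 90000
Matching: 4 rows

4 rows:
Wendy, 80000
Tina, 70000
Pete, 90000
Karen, 80000


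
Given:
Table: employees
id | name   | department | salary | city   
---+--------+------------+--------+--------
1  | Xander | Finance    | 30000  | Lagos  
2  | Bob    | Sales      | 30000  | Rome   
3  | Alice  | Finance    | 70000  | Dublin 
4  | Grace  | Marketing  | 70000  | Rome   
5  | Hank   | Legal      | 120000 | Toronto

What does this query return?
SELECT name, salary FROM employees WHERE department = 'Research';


Filtering: department = 'Research'
Matching rows: 0

Empty result set (0 rows)


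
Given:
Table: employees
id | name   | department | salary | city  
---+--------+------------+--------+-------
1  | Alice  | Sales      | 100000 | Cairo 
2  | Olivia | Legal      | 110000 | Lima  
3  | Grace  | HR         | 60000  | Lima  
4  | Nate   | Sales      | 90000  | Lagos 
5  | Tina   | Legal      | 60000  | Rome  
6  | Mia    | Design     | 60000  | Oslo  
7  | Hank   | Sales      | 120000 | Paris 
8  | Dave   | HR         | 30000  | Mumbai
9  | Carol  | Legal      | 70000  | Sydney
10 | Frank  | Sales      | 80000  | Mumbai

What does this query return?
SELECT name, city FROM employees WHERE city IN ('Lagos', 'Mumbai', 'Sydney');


Filtering: city IN ('Lagos', 'Mumbai', 'Sydney')
Matching: 4 rows

4 rows:
Nate, Lagos
Dave, Mumbai
Carol, Sydney
Frank, Mumbai


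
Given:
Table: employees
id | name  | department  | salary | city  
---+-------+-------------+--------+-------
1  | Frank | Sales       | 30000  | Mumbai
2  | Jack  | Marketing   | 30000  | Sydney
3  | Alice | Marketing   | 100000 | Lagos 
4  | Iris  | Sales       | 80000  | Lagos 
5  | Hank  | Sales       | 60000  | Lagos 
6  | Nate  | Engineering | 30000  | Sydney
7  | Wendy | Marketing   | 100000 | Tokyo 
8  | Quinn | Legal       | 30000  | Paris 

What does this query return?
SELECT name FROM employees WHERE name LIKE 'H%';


LIKE 'H%' matches names starting with 'H'
Matching: 1

1 rows:
Hank


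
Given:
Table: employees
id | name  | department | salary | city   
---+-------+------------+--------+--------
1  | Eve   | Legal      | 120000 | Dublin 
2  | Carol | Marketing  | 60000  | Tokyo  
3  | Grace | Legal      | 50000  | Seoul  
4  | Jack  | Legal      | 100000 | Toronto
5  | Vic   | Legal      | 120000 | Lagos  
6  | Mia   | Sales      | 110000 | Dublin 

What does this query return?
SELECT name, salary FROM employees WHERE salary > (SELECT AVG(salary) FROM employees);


Subquery: AVG(salary) = 93333.33
Filtering: salary > 93333.33
  Eve (120000) -> MATCH
  Jack (100000) -> MATCH
  Vic (120000) -> MATCH
  Mia (110000) -> MATCH


4 rows:
Eve, 120000
Jack, 100000
Vic, 120000
Mia, 110000


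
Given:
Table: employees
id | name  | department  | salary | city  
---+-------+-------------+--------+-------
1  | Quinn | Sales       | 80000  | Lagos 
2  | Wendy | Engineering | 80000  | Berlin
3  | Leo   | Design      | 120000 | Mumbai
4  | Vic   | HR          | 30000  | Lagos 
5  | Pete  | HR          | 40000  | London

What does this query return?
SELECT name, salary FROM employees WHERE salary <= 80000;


Filtering: salary <= 80000
Matching: 4 rows

4 rows:
Quinn, 80000
Wendy, 80000
Vic, 30000
Pete, 40000


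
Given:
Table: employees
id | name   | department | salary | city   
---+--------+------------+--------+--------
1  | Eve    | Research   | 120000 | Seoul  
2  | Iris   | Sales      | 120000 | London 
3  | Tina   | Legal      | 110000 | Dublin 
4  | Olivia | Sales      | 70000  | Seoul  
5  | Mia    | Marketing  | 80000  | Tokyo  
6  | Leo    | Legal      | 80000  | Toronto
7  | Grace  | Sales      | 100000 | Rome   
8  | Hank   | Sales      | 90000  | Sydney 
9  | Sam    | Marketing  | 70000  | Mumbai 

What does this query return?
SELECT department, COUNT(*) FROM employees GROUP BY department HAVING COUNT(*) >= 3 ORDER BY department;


Groups with count >= 3:
  Sales: 4 -> PASS
  Legal: 2 -> filtered out
  Marketing: 2 -> filtered out
  Research: 1 -> filtered out


1 groups:
Sales, 4


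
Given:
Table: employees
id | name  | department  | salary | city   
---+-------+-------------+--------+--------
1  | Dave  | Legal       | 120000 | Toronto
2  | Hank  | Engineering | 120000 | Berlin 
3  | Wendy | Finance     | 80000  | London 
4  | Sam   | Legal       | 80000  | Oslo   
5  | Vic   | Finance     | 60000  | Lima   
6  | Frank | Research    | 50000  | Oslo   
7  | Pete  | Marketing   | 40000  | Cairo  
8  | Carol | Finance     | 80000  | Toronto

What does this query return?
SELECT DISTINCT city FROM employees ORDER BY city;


All 'city' values (row order): Toronto, Berlin, London, Oslo, Lima, Oslo, Cairo, Toronto
Removing duplicates leaves 6 unique value(s).

6 values:
Berlin
Cairo
Lima
London
Oslo
Toronto


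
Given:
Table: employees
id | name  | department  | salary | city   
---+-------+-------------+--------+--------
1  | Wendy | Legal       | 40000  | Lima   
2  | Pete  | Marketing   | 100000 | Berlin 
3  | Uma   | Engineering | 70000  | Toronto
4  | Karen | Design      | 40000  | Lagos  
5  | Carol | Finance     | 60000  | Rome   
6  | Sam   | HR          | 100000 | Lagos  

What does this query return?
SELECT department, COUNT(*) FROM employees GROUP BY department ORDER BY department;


Assigning each row to its department group:
  Wendy -> Legal
  Pete -> Marketing
  Uma -> Engineering
  Karen -> Design
  Carol -> Finance
  Sam -> HR


6 groups:
Design, 1
Engineering, 1
Finance, 1
HR, 1
Legal, 1
Marketing, 1


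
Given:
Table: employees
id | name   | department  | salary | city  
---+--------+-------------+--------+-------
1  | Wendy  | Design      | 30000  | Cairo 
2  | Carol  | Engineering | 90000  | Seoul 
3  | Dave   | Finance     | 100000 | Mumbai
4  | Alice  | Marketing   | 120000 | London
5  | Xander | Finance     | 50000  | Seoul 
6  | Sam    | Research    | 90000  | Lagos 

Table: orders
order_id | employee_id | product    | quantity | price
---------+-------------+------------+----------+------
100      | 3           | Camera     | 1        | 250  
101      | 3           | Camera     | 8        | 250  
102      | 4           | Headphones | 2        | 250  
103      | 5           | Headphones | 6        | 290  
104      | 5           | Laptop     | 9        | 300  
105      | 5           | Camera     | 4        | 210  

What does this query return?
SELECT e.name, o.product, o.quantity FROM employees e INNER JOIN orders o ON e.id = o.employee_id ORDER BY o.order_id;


Joining employees.id = orders.employee_id:
  employee Dave (id=3) -> order Camera
  employee Dave (id=3) -> order Camera
  employee Alice (id=4) -> order Headphones
  employee Xander (id=5) -> order Headphones
  employee Xander (id=5) -> order Laptop
  employee Xander (id=5) -> order Camera


6 rows:
Dave, Camera, 1
Dave, Camera, 8
Alice, Headphones, 2
Xander, Headphones, 6
Xander, Laptop, 9
Xander, Camera, 4


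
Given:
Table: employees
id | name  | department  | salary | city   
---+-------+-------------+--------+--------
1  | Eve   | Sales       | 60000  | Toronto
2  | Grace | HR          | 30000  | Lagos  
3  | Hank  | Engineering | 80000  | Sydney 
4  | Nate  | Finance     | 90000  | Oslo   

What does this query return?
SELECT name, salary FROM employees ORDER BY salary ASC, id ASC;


Sorting by salary ASC, then id ASC for ties

4 rows:
Grace, 30000
Eve, 60000
Hank, 80000
Nate, 90000


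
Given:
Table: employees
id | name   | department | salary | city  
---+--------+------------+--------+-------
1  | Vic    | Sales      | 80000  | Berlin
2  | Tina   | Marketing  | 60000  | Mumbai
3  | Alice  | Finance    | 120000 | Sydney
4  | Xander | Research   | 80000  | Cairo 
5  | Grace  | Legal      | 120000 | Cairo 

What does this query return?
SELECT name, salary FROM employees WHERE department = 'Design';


Filtering: department = 'Design'
Matching rows: 0

Empty result set (0 rows)


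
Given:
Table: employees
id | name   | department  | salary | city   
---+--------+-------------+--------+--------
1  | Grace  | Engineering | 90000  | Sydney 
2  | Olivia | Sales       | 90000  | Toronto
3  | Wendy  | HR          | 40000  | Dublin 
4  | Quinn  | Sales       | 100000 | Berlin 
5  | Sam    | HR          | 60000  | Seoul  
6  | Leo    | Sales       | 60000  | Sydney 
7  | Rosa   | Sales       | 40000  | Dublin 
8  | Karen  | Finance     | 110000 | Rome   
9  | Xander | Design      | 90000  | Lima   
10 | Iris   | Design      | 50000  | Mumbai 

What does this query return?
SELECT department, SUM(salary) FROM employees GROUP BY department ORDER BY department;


Summing salary within each department:
  Design: 90000 + 50000 = 140000
  Engineering: 90000 = 90000
  Finance: 110000 = 110000
  HR: 40000 + 60000 = 100000
  Sales: 90000 + 100000 + 60000 + 40000 = 290000


5 groups:
Design, 140000
Engineering, 90000
Finance, 110000
HR, 100000
Sales, 290000


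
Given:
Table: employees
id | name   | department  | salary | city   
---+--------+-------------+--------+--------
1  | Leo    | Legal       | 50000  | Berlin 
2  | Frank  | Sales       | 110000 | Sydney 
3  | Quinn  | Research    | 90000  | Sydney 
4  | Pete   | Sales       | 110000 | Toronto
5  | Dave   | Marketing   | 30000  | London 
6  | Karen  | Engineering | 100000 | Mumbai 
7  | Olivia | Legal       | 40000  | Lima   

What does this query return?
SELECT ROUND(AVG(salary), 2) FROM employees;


SUM(salary) = 530000
COUNT = 7
ROUND(AVG, 2) = ROUND(530000 / 7, 2) = 75714.29

75714.29


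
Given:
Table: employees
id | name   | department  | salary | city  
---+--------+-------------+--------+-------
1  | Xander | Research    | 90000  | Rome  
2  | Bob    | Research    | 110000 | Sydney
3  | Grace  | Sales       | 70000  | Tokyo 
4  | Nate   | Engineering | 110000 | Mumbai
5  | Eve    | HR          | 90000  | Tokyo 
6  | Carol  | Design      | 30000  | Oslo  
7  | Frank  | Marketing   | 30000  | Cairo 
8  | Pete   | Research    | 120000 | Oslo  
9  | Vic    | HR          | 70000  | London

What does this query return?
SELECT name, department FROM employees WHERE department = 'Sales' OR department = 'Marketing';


Filtering: department = 'Sales' OR 'Marketing'
Matching: 2 rows

2 rows:
Grace, Sales
Frank, Marketing


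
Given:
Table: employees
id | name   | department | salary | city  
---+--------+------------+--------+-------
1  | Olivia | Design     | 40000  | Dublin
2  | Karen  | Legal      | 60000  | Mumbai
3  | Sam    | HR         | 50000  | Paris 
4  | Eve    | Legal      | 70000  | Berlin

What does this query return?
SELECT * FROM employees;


SELECT * returns all 4 rows with all columns

4 rows:
1, Olivia, Design, 40000, Dublin
2, Karen, Legal, 60000, Mumbai
3, Sam, HR, 50000, Paris
4, Eve, Legal, 70000, Berlin


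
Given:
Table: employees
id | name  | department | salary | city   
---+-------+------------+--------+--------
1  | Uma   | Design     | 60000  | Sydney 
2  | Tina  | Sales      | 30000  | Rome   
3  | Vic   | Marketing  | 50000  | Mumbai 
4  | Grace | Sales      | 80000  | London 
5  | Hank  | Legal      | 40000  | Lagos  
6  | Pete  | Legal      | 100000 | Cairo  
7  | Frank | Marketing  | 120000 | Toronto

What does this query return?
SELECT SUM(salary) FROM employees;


SUM(salary) = 60000 + 30000 + 50000 + 80000 + 40000 + 100000 + 120000 = 480000

480000


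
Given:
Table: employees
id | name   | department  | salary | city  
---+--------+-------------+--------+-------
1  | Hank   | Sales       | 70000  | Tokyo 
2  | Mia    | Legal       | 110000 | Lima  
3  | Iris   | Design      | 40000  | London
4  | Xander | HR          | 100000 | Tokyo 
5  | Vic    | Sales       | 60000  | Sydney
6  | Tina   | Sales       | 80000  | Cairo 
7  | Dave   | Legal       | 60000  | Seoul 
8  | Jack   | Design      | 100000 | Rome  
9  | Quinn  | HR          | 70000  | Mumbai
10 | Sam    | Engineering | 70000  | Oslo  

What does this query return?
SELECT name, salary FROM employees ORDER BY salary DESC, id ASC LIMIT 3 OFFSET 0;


Sort by salary DESC (id ASC tiebreak), then skip 0 and take 3
Rows 1 through 3

3 rows:
Mia, 110000
Xander, 100000
Jack, 100000


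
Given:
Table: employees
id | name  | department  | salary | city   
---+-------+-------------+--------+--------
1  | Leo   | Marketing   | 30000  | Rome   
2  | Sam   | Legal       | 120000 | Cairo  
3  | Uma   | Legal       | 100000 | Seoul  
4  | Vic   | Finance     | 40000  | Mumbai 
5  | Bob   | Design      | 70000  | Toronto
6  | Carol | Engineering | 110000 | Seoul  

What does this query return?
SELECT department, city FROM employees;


Projecting columns: department, city

6 rows:
Marketing, Rome
Legal, Cairo
Legal, Seoul
Finance, Mumbai
Design, Toronto
Engineering, Seoul


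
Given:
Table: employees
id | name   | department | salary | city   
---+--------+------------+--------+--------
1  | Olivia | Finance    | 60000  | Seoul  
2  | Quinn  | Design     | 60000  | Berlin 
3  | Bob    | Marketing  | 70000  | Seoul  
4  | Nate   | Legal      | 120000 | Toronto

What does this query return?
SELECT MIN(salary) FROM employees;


Salaries: 60000, 60000, 70000, 120000
MIN = 60000

60000


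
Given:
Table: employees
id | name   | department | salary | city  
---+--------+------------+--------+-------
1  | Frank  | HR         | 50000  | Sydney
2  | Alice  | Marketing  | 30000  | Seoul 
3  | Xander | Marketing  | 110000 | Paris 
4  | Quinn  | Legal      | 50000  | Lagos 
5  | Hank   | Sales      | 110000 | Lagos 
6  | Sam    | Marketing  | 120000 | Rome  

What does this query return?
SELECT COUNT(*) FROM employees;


COUNT(*) counts all rows

6


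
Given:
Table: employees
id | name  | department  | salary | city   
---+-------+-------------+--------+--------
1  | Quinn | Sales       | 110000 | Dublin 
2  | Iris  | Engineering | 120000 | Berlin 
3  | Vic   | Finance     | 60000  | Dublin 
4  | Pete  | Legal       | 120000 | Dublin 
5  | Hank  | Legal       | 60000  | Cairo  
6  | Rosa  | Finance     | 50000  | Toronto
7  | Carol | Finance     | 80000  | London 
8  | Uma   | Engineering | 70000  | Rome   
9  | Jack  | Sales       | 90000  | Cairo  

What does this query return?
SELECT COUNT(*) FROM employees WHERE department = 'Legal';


Counting rows where department = 'Legal'
  Pete -> MATCH
  Hank -> MATCH


2


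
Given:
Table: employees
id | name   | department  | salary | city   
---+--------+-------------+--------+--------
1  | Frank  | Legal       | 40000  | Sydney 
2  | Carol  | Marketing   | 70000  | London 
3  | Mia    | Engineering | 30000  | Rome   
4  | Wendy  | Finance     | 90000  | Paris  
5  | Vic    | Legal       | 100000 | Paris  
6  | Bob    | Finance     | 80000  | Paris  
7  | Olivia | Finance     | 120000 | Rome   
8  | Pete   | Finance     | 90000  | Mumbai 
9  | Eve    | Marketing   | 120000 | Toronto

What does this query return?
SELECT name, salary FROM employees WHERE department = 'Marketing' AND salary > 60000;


Filtering: department = 'Marketing' AND salary > 60000
Matching: 2 rows

2 rows:
Carol, 70000
Eve, 120000


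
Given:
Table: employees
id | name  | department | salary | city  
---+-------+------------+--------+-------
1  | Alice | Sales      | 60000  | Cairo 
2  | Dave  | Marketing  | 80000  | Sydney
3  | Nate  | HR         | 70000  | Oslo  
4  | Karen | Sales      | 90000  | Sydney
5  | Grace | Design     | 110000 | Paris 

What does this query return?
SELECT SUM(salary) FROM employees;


SUM(salary) = 60000 + 80000 + 70000 + 90000 + 110000 = 410000

410000


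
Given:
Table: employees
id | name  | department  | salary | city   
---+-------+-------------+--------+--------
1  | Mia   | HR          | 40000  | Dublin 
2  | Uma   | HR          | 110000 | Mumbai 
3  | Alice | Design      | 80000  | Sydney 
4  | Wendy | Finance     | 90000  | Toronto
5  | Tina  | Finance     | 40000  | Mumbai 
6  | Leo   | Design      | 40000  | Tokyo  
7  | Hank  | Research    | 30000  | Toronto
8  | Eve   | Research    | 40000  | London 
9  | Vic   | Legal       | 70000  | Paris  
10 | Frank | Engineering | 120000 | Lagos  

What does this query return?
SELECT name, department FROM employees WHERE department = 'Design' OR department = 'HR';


Filtering: department = 'Design' OR 'HR'
Matching: 4 rows

4 rows:
Mia, HR
Uma, HR
Alice, Design
Leo, Design


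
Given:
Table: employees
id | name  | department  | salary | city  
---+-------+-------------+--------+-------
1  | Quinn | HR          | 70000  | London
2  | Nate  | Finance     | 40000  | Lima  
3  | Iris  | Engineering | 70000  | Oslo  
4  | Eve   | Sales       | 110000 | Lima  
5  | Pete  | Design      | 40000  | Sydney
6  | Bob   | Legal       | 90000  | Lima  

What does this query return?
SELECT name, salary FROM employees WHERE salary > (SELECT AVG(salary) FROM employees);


Subquery: AVG(salary) = 70000.0
Filtering: salary > 70000.0
  Eve (110000) -> MATCH
  Bob (90000) -> MATCH


2 rows:
Eve, 110000
Bob, 90000


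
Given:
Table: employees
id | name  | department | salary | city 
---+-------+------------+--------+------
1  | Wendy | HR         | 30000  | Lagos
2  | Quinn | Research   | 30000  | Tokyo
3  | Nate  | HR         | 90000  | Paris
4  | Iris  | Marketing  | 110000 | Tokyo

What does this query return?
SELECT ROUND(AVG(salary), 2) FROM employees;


SUM(salary) = 260000
COUNT = 4
ROUND(AVG, 2) = ROUND(260000 / 4, 2) = 65000.0

65000.0


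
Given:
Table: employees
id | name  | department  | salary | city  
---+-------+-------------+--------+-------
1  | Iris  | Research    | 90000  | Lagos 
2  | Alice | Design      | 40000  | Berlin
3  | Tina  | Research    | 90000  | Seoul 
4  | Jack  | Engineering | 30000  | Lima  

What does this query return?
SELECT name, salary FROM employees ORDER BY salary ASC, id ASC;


Sorting by salary ASC, then id ASC for ties

4 rows:
Jack, 30000
Alice, 40000
Iris, 90000
Tina, 90000


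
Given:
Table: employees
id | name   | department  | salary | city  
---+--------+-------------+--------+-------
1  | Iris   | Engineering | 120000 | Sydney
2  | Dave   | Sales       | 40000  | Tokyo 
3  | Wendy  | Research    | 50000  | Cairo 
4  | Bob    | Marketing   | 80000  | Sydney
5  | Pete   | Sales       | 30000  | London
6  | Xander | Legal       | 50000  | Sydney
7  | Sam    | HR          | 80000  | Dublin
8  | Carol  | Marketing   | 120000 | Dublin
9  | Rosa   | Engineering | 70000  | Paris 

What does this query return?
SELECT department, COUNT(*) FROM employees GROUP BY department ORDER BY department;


Assigning each row to its department group:
  Iris -> Engineering
  Dave -> Sales
  Wendy -> Research
  Bob -> Marketing
  Pete -> Sales
  Xander -> Legal
  Sam -> HR
  Carol -> Marketing
  Rosa -> Engineering


6 groups:
Engineering, 2
HR, 1
Legal, 1
Marketing, 2
Research, 1
Sales, 2


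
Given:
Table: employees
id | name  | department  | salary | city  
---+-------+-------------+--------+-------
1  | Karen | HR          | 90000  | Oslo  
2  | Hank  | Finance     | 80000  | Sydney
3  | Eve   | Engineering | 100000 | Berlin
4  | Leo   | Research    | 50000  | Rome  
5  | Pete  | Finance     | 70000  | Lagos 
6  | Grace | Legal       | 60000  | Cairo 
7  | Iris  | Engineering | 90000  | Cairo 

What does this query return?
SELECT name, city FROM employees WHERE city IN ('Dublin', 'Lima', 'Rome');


Filtering: city IN ('Dublin', 'Lima', 'Rome')
Matching: 1 rows

1 rows:
Leo, Rome


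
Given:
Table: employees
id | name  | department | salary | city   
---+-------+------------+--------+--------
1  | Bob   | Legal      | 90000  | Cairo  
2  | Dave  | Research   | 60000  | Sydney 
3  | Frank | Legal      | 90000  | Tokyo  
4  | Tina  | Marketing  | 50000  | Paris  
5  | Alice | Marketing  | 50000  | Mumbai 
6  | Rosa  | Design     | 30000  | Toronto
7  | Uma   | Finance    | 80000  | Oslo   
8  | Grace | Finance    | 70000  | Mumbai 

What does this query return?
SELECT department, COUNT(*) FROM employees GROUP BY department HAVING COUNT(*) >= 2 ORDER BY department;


Groups with count >= 2:
  Finance: 2 -> PASS
  Legal: 2 -> PASS
  Marketing: 2 -> PASS
  Design: 1 -> filtered out
  Research: 1 -> filtered out


3 groups:
Finance, 2
Legal, 2
Marketing, 2


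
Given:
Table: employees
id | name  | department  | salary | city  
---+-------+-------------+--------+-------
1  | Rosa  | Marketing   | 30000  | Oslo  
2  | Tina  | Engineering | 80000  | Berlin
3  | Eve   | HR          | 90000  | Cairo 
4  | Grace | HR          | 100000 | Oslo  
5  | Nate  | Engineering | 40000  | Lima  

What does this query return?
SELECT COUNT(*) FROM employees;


COUNT(*) counts all rows

5


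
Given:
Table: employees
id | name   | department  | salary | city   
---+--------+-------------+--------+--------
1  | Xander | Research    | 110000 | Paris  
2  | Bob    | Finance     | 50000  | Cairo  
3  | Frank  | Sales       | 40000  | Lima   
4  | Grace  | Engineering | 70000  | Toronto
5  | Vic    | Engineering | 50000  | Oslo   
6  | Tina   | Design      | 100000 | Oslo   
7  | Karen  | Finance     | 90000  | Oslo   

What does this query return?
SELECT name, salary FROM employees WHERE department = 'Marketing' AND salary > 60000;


Filtering: department = 'Marketing' AND salary > 60000
Matching: 0 rows

Empty result set (0 rows)


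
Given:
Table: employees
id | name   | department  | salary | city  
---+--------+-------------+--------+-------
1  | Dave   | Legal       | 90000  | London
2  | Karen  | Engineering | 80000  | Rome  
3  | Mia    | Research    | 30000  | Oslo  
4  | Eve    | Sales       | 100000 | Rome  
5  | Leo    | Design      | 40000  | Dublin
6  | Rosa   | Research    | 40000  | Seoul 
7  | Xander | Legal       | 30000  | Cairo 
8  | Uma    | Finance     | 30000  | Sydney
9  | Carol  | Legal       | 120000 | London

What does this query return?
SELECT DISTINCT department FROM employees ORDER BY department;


All 'department' values (row order): Legal, Engineering, Research, Sales, Design, Research, Legal, Finance, Legal
Removing duplicates leaves 6 unique value(s).

6 values:
Design
Engineering
Finance
Legal
Research
Sales


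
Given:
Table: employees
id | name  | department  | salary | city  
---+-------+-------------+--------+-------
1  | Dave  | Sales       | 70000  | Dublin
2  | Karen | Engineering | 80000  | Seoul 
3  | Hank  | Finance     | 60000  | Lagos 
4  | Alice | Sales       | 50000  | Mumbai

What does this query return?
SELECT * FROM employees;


SELECT * returns all 4 rows with all columns

4 rows:
1, Dave, Sales, 70000, Dublin
2, Karen, Engineering, 80000, Seoul
3, Hank, Finance, 60000, Lagos
4, Alice, Sales, 50000, Mumbai


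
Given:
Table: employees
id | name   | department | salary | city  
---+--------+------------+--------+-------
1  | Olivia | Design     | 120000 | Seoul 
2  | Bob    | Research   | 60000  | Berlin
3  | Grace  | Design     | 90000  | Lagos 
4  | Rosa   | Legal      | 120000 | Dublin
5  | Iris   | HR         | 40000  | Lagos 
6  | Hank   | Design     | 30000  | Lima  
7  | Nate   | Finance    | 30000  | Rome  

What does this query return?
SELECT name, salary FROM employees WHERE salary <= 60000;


Filtering: salary <= 60000
Matching: 4 rows

4 rows:
Bob, 60000
Iris, 40000
Hank, 30000
Nate, 30000


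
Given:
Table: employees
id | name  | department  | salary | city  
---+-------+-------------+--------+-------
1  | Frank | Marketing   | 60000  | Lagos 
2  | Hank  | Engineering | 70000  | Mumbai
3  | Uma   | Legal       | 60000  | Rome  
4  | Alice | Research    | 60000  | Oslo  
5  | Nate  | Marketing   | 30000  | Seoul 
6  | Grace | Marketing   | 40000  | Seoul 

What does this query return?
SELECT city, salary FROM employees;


Projecting columns: city, salary

6 rows:
Lagos, 60000
Mumbai, 70000
Rome, 60000
Oslo, 60000
Seoul, 30000
Seoul, 40000


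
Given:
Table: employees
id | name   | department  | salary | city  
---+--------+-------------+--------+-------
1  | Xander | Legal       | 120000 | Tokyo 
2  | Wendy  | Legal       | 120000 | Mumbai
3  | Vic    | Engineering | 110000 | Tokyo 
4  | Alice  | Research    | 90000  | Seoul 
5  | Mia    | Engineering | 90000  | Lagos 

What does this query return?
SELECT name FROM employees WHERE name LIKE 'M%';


LIKE 'M%' matches names starting with 'M'
Matching: 1

1 rows:
Mia


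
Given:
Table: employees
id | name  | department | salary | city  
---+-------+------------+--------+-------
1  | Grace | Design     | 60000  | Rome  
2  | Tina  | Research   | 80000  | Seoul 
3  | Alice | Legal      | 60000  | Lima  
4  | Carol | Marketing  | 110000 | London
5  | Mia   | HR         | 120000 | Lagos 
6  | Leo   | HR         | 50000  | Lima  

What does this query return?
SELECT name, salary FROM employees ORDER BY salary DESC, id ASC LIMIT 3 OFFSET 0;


Sort by salary DESC (id ASC tiebreak), then skip 0 and take 3
Rows 1 through 3

3 rows:
Mia, 120000
Carol, 110000
Tina, 80000


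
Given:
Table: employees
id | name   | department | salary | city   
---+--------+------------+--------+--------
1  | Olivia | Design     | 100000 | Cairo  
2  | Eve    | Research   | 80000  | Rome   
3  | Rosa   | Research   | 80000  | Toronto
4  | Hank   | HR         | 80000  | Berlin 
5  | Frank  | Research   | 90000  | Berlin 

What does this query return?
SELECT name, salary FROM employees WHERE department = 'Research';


Filtering: department = 'Research'
Matching rows: 3

3 rows:
Eve, 80000
Rosa, 80000
Frank, 90000


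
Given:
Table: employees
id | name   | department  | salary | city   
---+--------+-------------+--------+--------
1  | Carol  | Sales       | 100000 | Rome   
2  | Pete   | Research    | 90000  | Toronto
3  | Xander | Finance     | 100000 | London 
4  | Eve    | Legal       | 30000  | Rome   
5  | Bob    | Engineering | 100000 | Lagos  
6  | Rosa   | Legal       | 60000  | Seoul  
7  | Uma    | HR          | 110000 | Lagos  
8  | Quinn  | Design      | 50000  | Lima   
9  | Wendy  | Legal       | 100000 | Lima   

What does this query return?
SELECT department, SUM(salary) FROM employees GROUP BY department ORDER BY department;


Summing salary within each department:
  Design: 50000 = 50000
  Engineering: 100000 = 100000
  Finance: 100000 = 100000
  HR: 110000 = 110000
  Legal: 30000 + 60000 + 100000 = 190000
  Research: 90000 = 90000
  Sales: 100000 = 100000


7 groups:
Design, 50000
Engineering, 100000
Finance, 100000
HR, 110000
Legal, 190000
Research, 90000
Sales, 100000


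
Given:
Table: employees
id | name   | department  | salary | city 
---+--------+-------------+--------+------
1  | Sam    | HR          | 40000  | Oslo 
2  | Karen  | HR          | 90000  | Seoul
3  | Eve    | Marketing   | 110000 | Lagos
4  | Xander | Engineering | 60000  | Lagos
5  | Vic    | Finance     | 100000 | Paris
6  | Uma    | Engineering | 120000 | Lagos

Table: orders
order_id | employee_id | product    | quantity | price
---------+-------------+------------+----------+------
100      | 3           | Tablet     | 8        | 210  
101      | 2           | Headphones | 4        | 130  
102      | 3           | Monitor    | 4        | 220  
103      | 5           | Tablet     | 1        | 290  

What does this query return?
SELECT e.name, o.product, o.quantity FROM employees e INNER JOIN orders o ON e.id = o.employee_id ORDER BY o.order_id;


Joining employees.id = orders.employee_id:
  employee Eve (id=3) -> order Tablet
  employee Karen (id=2) -> order Headphones
  employee Eve (id=3) -> order Monitor
  employee Vic (id=5) -> order Tablet


4 rows:
Eve, Tablet, 8
Karen, Headphones, 4
Eve, Monitor, 4
Vic, Tablet, 1


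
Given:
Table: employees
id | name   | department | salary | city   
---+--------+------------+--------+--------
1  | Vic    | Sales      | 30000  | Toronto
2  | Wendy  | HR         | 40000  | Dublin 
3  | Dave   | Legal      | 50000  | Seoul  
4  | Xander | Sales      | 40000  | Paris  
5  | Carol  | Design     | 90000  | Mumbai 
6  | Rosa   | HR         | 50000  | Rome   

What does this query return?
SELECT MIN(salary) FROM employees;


Salaries: 30000, 40000, 50000, 40000, 90000, 50000
MIN = 30000

30000


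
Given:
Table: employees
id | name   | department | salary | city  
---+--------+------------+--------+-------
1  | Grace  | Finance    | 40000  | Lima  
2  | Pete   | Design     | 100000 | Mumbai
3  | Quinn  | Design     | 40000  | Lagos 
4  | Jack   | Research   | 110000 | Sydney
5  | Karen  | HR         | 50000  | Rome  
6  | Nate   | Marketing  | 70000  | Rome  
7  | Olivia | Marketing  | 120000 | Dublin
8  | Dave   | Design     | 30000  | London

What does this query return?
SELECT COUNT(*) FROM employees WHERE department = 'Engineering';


Counting rows where department = 'Engineering'


0


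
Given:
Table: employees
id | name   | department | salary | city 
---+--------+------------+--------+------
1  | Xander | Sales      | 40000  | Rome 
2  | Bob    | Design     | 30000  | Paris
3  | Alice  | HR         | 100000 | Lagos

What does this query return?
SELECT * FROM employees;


SELECT * returns all 3 rows with all columns

3 rows:
1, Xander, Sales, 40000, Rome
2, Bob, Design, 30000, Paris
3, Alice, HR, 100000, Lagos


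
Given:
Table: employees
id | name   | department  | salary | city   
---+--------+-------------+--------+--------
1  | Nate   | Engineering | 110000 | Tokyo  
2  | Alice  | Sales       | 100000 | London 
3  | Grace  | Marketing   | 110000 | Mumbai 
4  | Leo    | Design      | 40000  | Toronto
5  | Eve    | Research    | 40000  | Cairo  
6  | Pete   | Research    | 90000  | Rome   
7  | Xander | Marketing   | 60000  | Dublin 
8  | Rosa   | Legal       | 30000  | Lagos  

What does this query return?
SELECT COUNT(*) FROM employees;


COUNT(*) counts all rows

8


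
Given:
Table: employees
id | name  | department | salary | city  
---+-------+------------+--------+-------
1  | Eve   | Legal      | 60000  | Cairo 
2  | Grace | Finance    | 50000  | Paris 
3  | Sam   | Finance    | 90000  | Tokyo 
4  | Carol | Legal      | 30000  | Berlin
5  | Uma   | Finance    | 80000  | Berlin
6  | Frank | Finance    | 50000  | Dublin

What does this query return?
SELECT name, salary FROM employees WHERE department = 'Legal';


Filtering: department = 'Legal'
Matching rows: 2

2 rows:
Eve, 60000
Carol, 30000


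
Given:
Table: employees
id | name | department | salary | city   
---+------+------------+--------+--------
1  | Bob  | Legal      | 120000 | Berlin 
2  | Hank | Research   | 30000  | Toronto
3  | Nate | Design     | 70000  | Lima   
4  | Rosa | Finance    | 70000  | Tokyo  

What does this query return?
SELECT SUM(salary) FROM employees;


SUM(salary) = 120000 + 30000 + 70000 + 70000 = 290000

290000


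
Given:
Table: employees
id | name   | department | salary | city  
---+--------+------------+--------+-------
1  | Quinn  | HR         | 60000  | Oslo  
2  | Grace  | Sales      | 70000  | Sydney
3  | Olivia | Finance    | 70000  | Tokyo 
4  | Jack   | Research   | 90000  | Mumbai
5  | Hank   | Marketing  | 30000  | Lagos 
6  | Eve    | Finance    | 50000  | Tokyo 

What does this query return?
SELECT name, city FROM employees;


Projecting columns: name, city

6 rows:
Quinn, Oslo
Grace, Sydney
Olivia, Tokyo
Jack, Mumbai
Hank, Lagos
Eve, Tokyo


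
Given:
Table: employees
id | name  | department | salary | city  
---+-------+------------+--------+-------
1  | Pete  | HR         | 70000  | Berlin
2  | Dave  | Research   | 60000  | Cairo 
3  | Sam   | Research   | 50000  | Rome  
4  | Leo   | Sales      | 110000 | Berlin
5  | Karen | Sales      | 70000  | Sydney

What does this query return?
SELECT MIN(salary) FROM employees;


Salaries: 70000, 60000, 50000, 110000, 70000
MIN = 50000

50000


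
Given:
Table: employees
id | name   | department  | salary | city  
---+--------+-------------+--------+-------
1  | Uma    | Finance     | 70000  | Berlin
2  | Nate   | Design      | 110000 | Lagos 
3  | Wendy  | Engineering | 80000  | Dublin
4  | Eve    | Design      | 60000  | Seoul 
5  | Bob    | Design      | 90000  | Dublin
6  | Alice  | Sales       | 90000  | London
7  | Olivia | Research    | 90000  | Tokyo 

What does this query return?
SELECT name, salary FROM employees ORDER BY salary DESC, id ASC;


Sorting by salary DESC, then id ASC for ties

7 rows:
Nate, 110000
Bob, 90000
Alice, 90000
Olivia, 90000
Wendy, 80000
Uma, 70000
Eve, 60000


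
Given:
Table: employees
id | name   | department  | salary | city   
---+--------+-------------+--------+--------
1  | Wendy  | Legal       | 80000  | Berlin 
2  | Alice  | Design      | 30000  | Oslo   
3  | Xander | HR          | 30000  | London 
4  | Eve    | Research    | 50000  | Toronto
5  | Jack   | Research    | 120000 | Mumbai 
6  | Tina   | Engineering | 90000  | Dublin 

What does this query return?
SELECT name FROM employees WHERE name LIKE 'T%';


LIKE 'T%' matches names starting with 'T'
Matching: 1

1 rows:
Tina


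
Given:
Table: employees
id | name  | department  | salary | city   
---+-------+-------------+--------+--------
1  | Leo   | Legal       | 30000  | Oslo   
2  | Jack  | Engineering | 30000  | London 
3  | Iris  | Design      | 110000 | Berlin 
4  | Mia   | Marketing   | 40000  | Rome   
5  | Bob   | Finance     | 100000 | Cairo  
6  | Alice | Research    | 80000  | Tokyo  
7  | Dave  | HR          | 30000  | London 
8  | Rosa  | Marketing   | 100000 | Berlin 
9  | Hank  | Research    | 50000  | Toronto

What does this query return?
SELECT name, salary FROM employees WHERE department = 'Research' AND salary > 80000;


Filtering: department = 'Research' AND salary > 80000
Matching: 0 rows

Empty result set (0 rows)


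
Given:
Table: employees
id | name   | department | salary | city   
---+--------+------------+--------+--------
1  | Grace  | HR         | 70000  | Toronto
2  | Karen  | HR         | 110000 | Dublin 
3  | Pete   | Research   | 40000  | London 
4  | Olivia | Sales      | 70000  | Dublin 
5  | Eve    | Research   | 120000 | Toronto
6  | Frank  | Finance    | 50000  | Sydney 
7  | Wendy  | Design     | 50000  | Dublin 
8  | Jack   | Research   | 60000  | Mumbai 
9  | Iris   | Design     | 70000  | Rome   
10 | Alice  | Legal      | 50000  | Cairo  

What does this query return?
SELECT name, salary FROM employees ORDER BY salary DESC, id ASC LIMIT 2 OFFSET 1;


Sort by salary DESC (id ASC tiebreak), then skip 1 and take 2
Rows 2 through 3

2 rows:
Karen, 110000
Grace, 70000


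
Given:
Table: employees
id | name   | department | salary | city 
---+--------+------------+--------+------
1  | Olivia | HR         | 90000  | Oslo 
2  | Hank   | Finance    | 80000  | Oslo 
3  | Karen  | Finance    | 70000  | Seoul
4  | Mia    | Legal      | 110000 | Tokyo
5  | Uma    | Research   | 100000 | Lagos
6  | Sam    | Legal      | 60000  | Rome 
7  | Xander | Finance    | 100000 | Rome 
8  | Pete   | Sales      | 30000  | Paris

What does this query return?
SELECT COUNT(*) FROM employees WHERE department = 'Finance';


Counting rows where department = 'Finance'
  Hank -> MATCH
  Karen -> MATCH
  Xander -> MATCH


3


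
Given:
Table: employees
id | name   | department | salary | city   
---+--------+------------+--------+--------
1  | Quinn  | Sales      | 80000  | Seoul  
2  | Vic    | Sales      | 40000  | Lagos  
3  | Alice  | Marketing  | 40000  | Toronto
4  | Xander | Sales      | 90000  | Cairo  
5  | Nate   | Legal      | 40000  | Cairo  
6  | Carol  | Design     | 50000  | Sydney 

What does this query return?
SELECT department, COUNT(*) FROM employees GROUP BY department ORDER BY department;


Assigning each row to its department group:
  Quinn -> Sales
  Vic -> Sales
  Alice -> Marketing
  Xander -> Sales
  Nate -> Legal
  Carol -> Design


4 groups:
Design, 1
Legal, 1
Marketing, 1
Sales, 3


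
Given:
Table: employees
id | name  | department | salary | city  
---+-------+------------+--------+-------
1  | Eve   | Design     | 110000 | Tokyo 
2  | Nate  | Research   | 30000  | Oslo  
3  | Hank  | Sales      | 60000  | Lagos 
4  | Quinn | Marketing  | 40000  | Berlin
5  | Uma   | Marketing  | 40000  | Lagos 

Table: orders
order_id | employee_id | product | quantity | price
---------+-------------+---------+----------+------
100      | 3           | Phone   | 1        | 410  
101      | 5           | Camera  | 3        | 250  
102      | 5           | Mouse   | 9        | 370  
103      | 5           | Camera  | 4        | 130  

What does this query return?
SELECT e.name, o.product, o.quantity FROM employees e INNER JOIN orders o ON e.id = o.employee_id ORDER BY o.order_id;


Joining employees.id = orders.employee_id:
  employee Hank (id=3) -> order Phone
  employee Uma (id=5) -> order Camera
  employee Uma (id=5) -> order Mouse
  employee Uma (id=5) -> order Camera


4 rows:
Hank, Phone, 1
Uma, Camera, 3
Uma, Mouse, 9
Uma, Camera, 4


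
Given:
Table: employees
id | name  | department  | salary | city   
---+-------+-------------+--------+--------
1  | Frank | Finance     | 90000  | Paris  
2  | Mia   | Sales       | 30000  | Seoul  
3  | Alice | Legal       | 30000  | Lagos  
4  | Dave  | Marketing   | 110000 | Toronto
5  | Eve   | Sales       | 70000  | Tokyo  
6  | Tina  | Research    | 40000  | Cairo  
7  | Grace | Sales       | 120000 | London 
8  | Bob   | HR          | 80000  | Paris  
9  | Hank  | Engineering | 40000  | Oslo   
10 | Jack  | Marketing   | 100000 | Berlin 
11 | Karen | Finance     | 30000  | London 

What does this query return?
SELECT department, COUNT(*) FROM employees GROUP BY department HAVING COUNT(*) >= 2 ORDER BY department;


Groups with count >= 2:
  Finance: 2 -> PASS
  Marketing: 2 -> PASS
  Sales: 3 -> PASS
  Engineering: 1 -> filtered out
  HR: 1 -> filtered out
  Legal: 1 -> filtered out
  Research: 1 -> filtered out


3 groups:
Finance, 2
Marketing, 2
Sales, 3


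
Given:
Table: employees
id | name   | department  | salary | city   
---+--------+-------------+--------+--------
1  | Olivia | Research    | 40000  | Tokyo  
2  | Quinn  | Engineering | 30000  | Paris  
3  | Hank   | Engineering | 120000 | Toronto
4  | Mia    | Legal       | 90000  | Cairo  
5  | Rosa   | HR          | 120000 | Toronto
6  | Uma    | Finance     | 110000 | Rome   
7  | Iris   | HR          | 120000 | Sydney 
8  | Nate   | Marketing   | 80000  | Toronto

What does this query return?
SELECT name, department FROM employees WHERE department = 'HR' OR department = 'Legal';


Filtering: department = 'HR' OR 'Legal'
Matching: 3 rows

3 rows:
Mia, Legal
Rosa, HR
Iris, HR
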